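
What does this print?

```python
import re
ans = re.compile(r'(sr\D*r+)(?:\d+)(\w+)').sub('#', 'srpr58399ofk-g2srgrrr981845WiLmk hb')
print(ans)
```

`sub` substitutes '#' at each match site.

#-g2# hb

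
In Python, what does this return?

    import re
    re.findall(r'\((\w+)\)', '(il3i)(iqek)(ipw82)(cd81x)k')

['il3i', 'iqek', 'ipw82', 'cd81x']

Scanning left to right: at [0:6] match '(il3i)', group 1 = 'il3i'; at [6:12] match '(iqek)', group 1 = 'iqek'; at [12:19] match '(ipw82)', group 1 = 'ipw82'; at [19:26] match '(cd81x)', group 1 = 'cd81x'.
With a single group, `findall` returns only what that group captured — 4 items.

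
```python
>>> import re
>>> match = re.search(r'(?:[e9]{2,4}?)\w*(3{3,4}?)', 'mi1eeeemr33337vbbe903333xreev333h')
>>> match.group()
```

Pattern: 2 to 4 of one of [e9] (lazy) (non-capturing group); then zero or more of a word character; then 3 to 4 of a literal '3' (lazy) (captured).
`re.search` tries every starting position until one works.
The match spans [3:32] → 'eeeemr33337vbbe903333xreev333'.
Captured: group 1 = '333'.

'eeeemr33337vbbe903333xreev333'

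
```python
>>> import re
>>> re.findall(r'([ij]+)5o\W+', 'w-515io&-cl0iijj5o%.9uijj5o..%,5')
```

['iijj', 'ijj']

Pattern: one or more of one of [ij] (captured); then the literal '5o', then one or more of a non-word character.
Walking the string: at [12:20] match 'iijj5o%.', group 1 = 'iijj'; at [22:31] match 'ijj5o..%,', group 1 = 'ijj'.
With a single group, `findall` returns only what that group captured — 2 items.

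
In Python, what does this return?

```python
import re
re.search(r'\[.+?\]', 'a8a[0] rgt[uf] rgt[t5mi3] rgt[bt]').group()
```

'[0]'

The match spans [3:6] → '[0]'.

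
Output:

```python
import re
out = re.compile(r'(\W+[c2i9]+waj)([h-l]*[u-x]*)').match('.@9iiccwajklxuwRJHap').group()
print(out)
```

.@9iiccwajklxuw

This matches one or more of a non-word character, then one or more of one of [c2i9], then the literal 'waj' (captured); then zero or more of a character in [h-l], then zero or more of a character in [u-x] (captured).
`match` is anchored at position 0; if the pattern doesn't fit there, it returns None.
The match spans [0:15] → '.@9iiccwajklxuw'.
Captured: group 1 = '.@9iiccwaj', group 2 = 'klxuw'.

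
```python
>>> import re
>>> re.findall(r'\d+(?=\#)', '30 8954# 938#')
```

['8954', '938']

The lookaround is zero-width — it requires the adjacent text to match without consuming it, so the asserted text isn't part of the match.
`findall` yields the raw match text (2 of them) because the pattern has no groups.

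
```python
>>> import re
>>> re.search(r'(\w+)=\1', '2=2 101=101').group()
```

`\1` is not a pattern — it's the concrete string captured by group 1, re-applied verbatim.
The match spans [0:3] → '2=2'.

'2=2'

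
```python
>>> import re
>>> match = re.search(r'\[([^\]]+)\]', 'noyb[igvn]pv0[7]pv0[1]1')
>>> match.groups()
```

('igvn',)

The match spans [4:10] → '[igvn]'.
Captured: group 1 = 'igvn'.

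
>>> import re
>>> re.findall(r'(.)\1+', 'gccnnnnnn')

['c', 'n']

After group 1 captures some text, `\1` only succeeds where that same text appears again.
Because there's exactly one group, `findall` drops the full match and keeps group 1 from each hit.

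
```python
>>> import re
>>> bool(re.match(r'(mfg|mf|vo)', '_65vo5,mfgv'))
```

False

`re.match` won't scan ahead — the pattern has to work from the very first character.
Here position 0 doesn't satisfy it, so the call returns None, and `bool(None)` is False.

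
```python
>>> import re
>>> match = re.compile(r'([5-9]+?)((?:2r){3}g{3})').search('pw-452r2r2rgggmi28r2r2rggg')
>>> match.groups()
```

This matches one or more of a character in [5-9] (lazy) (captured); then the literal '2r' repeated 3 times, then exactly 3 of a literal 'g' (captured).
`re.search` tries every starting position until one works.
The match spans [4:14] → '52r2r2rggg'.
Captured: group 1 = '5', group 2 = '2r2r2rggg'.

('5', '2r2r2rggg')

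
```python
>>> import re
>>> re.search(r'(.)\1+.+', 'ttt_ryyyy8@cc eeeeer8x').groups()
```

('t',)

The match spans [0:22] → 'ttt_ryyyy8@cc eeeeer8x'.
Captured: group 1 = 't'.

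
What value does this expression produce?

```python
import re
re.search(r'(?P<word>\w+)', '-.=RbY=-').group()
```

'RbY'

The pattern matches one or more of a word character (captured as 'word').
`search` walks the string left to right and returns the first match it finds.
The match spans [3:6] → 'RbY'.
Captured: group 1 = 'RbY'.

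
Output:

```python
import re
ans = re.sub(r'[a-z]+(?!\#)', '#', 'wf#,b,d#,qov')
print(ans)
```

#f#,#,d#,#

`(?!…)`/`(?<!…)` only lets a position through if the neighbouring text does NOT match; no characters are consumed.
Each match is replaced by '#'.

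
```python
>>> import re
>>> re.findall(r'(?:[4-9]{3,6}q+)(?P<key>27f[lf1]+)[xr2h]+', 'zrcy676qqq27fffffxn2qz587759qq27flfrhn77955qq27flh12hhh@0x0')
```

['27fffff', '27flf', '27fl']

Pattern: 3 to 6 of a character in [4-9], then one or more of the literal 'q' (non-capturing group); then the literal '27f', then one or more of one of [lf1] (captured as 'key'); then one or more of one of [xr2h].
Matches: at [4:18] match '676qqq27fffffx', group 1 = '27fffff'; at [22:37] match '587759qq27flfrh', group 1 = '27flf'; at [38:50] match '77955qq27flh', group 1 = '27fl'.
Because there's exactly one group, `findall` drops the full match and keeps group 1 from each hit.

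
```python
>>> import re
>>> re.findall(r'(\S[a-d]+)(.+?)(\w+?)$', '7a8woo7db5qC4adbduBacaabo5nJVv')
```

[('7a', '8', 'woo7db5qC4adbduBacaabo5nJVv')]

This matches a non-whitespace character, then one or more of a character in [a-d] (captured); then one or more of any character (lazy) (captured); then one or more of a word character (lazy) (captured); then anchored at the end.
A `+?`/`*?`/`{m,n}?` starts at its minimum and grows only as far as needed for what follows to match.
Scanning left to right: at [0:30] match '7a8woo7db5qC4adbduBacaabo5nJVv', groups = ('7a', '8', 'woo7db5qC4adbduBacaabo5nJVv').
With 3 capturing groups, `findall` returns a 3-tuple per match.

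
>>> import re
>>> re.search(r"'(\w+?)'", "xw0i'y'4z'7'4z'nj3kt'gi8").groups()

('y',)

`re.search` tries every starting position until one works.
The match spans [4:7] → "'y'".
Captured: group 1 = 'y'.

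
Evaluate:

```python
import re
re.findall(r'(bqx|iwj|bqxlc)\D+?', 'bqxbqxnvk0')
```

['bqx']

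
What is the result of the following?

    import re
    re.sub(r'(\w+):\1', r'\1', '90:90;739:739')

'90;739'

After group 1 captures some text, `\1` only succeeds where that same text appears again.
Matches: at [0:5] → '90:90'; at [6:13] → '739:739'.
`\1` in the replacement pulls in group 1's text for each match.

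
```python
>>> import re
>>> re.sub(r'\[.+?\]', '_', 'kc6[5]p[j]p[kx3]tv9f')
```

'kc6_p_p_tv9f'

Lazy quantifiers expand one character at a time until the remainder of the pattern can match.
`sub` substitutes '_' at each match site.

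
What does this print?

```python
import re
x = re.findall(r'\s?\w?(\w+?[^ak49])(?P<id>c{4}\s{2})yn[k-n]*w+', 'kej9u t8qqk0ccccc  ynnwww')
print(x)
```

Multiple groups make `findall` return tuples — one 2-tuple for the one match.

[('8qqk0c', 'cccc  ')]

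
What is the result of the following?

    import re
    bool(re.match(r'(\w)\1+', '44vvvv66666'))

True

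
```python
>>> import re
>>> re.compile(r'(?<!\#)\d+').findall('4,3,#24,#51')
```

['4', '3', '4', '1']

A negative assertion filters positions out without eating any characters.
Since nothing is captured, `findall` lists the 4 matched substrings directly.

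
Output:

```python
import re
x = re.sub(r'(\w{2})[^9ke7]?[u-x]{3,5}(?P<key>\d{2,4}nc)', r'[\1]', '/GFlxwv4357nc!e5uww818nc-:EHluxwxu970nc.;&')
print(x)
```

/[GF]![e5]-:[EH].;&

Pattern: exactly 2 of a word character (captured); then optionally any character except [9ke7], then 3 to 5 of a character in [u-x]; then 2 to 4 of a digit, then the literal 'nc' (captured as 'key').
Matches: at [1:13] → 'GFlxwv4357nc'; at [14:24] → 'e5uww818nc'; at [26:39] → 'EHluxwxu970nc'.
`\1` in the replacement pulls in group 1's text for each match.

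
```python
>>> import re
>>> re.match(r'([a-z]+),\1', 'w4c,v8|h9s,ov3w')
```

`\1` has to match the exact text group 1 already captured.
`match` is anchored at position 0; if the pattern doesn't fit there, it returns None.
Here position 0 doesn't satisfy it, so the call returns None.

None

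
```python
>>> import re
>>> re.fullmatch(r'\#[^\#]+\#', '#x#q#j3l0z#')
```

`fullmatch` succeeds only if the pattern covers the string from start to end.
Here the pattern can't cover the whole string, so the call returns None.

None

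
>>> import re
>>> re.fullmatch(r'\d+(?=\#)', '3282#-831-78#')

The lookaround is zero-width — it requires the adjacent text to match without consuming it, so the asserted text isn't part of the match.
`re.fullmatch` is like wrapping the pattern in `^…$` (in single-line mode).
Here the pattern can't cover the whole string, so the call returns None.

None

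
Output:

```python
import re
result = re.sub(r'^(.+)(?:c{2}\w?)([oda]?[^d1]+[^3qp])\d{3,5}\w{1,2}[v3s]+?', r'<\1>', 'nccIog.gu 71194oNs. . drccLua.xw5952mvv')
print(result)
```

<nccIog.gu 71194oNs. . dr>

The replacement refers to a captured group, so each match is rewritten using its own captured text.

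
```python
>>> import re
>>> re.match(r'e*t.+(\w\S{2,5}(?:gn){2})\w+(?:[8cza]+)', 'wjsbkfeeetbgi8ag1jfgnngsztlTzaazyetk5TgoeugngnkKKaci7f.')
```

None

`re.match` won't scan ahead — the pattern has to work from the very first character.
Here position 0 doesn't satisfy it, so the call returns None.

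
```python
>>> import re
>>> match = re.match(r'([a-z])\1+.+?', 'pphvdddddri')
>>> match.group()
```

`\1` is not a pattern — it's the concrete string captured by group 1, re-applied verbatim.
`re.match` only tries the pattern at the start of the string.
The match spans [0:3] → 'pph'.
Captured: group 1 = 'p'.

'pph'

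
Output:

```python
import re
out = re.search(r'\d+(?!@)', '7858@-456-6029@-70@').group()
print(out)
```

785

The negative lookaround is zero-width — it rules out positions where the adjacent text would match, without consuming anything.
The match spans [0:3] → '785'.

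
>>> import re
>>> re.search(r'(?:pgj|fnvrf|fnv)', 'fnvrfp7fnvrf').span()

(0, 5)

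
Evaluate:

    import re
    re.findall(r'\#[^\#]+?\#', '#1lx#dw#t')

Matches: at [0:5] → '#1lx#'.
No capturing groups, so `findall` returns the 1 full match string.

['#1lx#']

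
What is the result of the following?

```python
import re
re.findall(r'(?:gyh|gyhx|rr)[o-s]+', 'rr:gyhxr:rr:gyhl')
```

['gyhxr']

`findall` yields the raw match text (1 of them) because the pattern has no groups.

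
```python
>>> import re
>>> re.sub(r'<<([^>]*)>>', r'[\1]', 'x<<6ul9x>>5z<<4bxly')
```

Matches: at [1:10] → '<<6ul9x>>'.
`\1` in the replacement pulls in group 1's text for each match.

'x[6ul9x]5z<<4bxly'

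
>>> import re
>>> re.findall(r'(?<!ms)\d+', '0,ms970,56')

['0', '70', '56']

A negative assertion filters positions out without eating any characters.
Since nothing is captured, `findall` lists the 3 matched substrings directly.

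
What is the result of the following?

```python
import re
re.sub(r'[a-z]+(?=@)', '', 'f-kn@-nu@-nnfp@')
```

'f-@-@-@'

The `(?=…)`/`(?<=…)` assertion just peeks at neighbouring text; it doesn't advance the match position.
Each match is replaced by ''.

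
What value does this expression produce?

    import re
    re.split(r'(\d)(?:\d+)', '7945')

['', '7', '']

The group in the pattern means `split` returns the separators' captures alongside the pieces.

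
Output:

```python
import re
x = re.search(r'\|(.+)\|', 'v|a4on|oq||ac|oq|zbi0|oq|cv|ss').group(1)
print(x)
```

a4on|oq||ac|oq|zbi0|oq|cv

The match spans [1:28] → '|a4on|oq||ac|oq|zbi0|oq|cv|'.
Captured: group 1 = 'a4on|oq||ac|oq|zbi0|oq|cv'.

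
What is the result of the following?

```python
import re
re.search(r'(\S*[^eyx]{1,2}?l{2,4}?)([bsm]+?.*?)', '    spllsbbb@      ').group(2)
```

The match spans [4:9] → 'splls'.
Captured: group 1 = 'spll', group 2 = 's'.

's'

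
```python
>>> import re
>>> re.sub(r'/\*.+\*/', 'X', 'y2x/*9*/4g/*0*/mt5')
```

Every occurrence is swapped for 'X'.

'y2xXmt5'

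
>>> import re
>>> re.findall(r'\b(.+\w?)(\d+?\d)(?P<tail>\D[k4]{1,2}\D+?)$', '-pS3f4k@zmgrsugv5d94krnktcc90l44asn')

[('pS3f4k@zmgrsugv5d94krnktcc', '90', 'l44asn')]

This matches a word boundary (`\b`, zero-width); then one or more of any character, then optionally a word character (captured); then one or more of a digit (lazy), then a digit (captured); then a non-digit, then 1 to 2 of one of [k4], then one or more of a non-digit (lazy) (captured as 'tail'); then anchored at the end.
Scanning left to right: at [1:35] match 'pS3f4k@zmgrsugv5d94krnktcc90l44asn', groups = ('pS3f4k@zmgrsugv5d94krnktcc', '90', 'l44asn').
3 groups means the one result is a tuple of 3 captured strings — 1 here.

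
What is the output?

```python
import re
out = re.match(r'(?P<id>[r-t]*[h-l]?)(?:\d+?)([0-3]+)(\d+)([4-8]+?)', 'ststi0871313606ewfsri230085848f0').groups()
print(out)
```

('ststi', '1313', '60', '6')

Pattern: zero or more of a character in [r-t], then optionally a character in [h-l] (captured as 'id'); then one or more of a digit (lazy) (non-capturing group); then one or more of a character in [0-3] (captured); then one or more of a digit (captured); then one or more of a character in [4-8] (lazy) (captured).
`match` is anchored at position 0; if the pattern doesn't fit there, it returns None.
The match spans [0:15] → 'ststi0871313606'.
Captured: group 1 = 'ststi', group 2 = '1313', group 3 = '60', group 4 = '6'.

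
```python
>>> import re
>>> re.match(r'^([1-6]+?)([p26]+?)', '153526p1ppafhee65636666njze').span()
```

Pattern: anchored at the start of the string; then one or more of a character in [1-6] (lazy) (captured); then one or more of one of [p26] (lazy) (captured).
A `+?`/`*?`/`{m,n}?` starts at its minimum and grows only as far as needed for what follows to match.
With `match`, the pattern is implicitly anchored at the beginning.
The match spans [0:5] → '15352'.
Captured: group 1 = '1535', group 2 = '2'.

(0, 5)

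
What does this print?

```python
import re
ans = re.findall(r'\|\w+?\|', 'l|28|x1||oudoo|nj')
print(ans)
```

['|28|', '|oudoo|']

Walking the string: at [1:5] → '|28|'; at [8:15] → '|oudoo|'.
Since nothing is captured, `findall` lists the 2 matched substrings directly.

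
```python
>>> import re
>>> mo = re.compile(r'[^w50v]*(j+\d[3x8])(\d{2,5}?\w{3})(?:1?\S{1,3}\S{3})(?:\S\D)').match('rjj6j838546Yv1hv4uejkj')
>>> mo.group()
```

'rjj6j838546Yv1hv4uej'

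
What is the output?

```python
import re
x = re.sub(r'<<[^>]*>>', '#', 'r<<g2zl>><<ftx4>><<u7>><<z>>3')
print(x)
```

r####3

Each match is replaced by '#'.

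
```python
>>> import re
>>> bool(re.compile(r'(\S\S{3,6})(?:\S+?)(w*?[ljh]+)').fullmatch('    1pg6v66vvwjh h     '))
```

False

This matches a non-whitespace character, then 3 to 6 of a non-whitespace character (captured); then one or more of a non-whitespace character (lazy) (non-capturing group); then zero or more of a literal 'w' (lazy), then one or more of one of [ljh] (captured).
`re.fullmatch` requires the pattern to consume the entire string.
Here the pattern can't cover the whole string, so the call returns None, and `bool(None)` is False.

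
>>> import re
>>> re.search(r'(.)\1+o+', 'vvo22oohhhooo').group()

'vvo'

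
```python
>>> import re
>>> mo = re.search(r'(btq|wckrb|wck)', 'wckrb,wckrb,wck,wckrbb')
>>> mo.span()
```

Alternation isn't longest-match — the leftmost alternative that fits at this position is chosen.
The match spans [0:5] → 'wckrb'.

(0, 5)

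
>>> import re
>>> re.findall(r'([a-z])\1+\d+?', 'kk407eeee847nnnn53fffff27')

['k', 'e', 'n', 'f']

`\1` has to match the exact text group 1 already captured.
`findall` collects group 1 from each match (4 total).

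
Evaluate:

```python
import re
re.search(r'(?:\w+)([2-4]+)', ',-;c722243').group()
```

The match spans [3:10] → 'c722243'.

'c722243'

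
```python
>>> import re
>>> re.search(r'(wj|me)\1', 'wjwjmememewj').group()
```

'wjwj'

After group 1 captures some text, `\1` only succeeds where that same text appears again.
Unlike `match`, `search` isn't anchored — it looks for the pattern anywhere in the string.
The match spans [0:4] → 'wjwj'.
Captured: group 1 = 'wj'.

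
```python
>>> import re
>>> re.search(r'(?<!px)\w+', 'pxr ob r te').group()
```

'pxr'

`(?!…)`/`(?<!…)` only lets a position through if the neighbouring text does NOT match; no characters are consumed.
Unlike `match`, `search` isn't anchored — it looks for the pattern anywhere in the string.
The match spans [0:3] → 'pxr'.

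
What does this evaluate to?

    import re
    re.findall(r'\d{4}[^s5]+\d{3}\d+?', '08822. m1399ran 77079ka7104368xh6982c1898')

['08822. m1399ran 77079ka7104368xh6982c1898']

The pattern matches exactly 4 of a digit, then one or more of any character except [s5]; then exactly 3 of a digit, then one or more of a digit (lazy).
Matches: at [0:41] → '08822. m1399ran 77079ka7104368xh6982c1898'.
`findall` yields the raw match text (1 of them) because the pattern has no groups.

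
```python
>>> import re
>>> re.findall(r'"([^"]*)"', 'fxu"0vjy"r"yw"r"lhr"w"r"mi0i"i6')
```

With a single group, `findall` returns only what that group captured — 4 items.

['0vjy', 'yw', 'lhr', 'r']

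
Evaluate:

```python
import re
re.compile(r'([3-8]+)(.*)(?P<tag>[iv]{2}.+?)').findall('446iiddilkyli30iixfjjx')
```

This matches one or more of a character in [3-8] (captured); then zero or more of any character (captured); then exactly 2 of one of [iv], then one or more of any character (lazy) (captured as 'tag').
Lazy quantifiers expand one character at a time until the remainder of the pattern can match.
Matches: at [0:18] match '446iiddilkyli30iix', groups = ('446', 'iiddilkyli30', 'iix').
Multiple groups make `findall` return tuples — one 3-tuple for the one match.

[('446', 'iiddilkyli30', 'iix')]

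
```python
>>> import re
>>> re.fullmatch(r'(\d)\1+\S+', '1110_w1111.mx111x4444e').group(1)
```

The match spans [0:22] → '1110_w1111.mx111x4444e'.
Captured: group 1 = '1'.

'1'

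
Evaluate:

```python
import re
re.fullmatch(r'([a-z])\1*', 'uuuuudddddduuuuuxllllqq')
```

`fullmatch` succeeds only if the pattern covers the string from start to end.
Here there's no way to consume every character, so the call returns None.

None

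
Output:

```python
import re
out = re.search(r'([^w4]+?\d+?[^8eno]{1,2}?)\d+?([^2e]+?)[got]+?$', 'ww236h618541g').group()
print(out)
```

The pattern matches one or more of any character except [w4] (lazy), then one or more of a digit (lazy), then 1 to 2 of any character except [8eno] (lazy) (captured); then one or more of a digit (lazy); then one or more of any character except [2e] (lazy) (captured); then one or more of one of [got] (lazy); then anchored at the end.
`re.search` tries every starting position until one works.
The match spans [2:13] → '236h618541g'.
Captured: group 1 = '236h', group 2 = '18541'.

236h618541g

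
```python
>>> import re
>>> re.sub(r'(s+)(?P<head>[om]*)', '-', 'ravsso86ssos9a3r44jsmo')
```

This matches one or more of a literal 's' (captured); then zero or more of one of [om] (captured as 'head').
`sub` substitutes '-' at each match site.

'rav-86--9a3r44j-'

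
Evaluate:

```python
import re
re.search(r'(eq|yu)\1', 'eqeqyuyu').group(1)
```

'eq'

The backreference `\1` re-matches whatever the first group consumed, character for character.
`re.search` scans for the first position where the pattern succeeds.
The match spans [0:4] → 'eqeq'.
Captured: group 1 = 'eq'.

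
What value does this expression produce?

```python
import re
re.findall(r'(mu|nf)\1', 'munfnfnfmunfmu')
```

['nf']

The backreference `\1` re-matches whatever the first group consumed, character for character.
Matches: at [2:6] match 'nfnf', group 1 = 'nf'.
One capturing group, so `findall` returns just the captured substring from the one match — 1 in all.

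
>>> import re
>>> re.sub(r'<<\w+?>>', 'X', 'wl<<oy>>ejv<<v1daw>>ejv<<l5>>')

'wlXejvXejvX'

Each match is replaced by 'X'.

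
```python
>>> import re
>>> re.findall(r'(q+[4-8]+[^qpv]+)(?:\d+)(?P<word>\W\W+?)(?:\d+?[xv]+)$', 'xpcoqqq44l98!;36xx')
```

[('qqq44l9', '!;')]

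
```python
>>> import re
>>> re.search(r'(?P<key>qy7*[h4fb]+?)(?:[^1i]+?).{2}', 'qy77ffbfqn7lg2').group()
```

'qy77ffbf'

This matches the literal 'qy', then zero or more of the literal '7', then one or more of one of [h4fb] (lazy) (captured as 'key'); then one or more of any character except [1i] (lazy) (non-capturing group); then exactly 2 of any character.
A `+?`/`*?`/`{m,n}?` starts at its minimum and grows only as far as needed for what follows to match.
Unlike `match`, `search` isn't anchored — it looks for the pattern anywhere in the string.
The match spans [0:8] → 'qy77ffbf'.
Captured: group 1 = 'qy77f'.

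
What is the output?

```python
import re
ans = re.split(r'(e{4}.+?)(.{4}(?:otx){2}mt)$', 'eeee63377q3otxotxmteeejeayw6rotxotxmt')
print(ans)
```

['', 'eeee63377q3otxotxmteeejea', 'yw6rotxotxmt', '']

With a capturing group present, the delimiter's captured portion is kept in the result list.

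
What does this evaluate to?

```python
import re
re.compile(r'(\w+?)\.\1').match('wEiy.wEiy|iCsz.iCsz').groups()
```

The match spans [0:9] → 'wEiy.wEiy'.
Captured: group 1 = 'wEiy'.

('wEiy',)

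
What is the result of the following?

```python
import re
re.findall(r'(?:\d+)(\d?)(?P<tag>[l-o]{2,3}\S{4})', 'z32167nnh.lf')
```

This matches one or more of a digit (non-capturing group); then optionally a digit (captured); then 2 to 3 of a character in [l-o], then exactly 4 of a non-whitespace character (captured as 'tag').
Matches: at [1:12] match '32167nnh.lf', groups = ('', 'nnh.lf').
With 2 capturing groups, `findall` returns a 2-tuple per match.

[('', 'nnh.lf')]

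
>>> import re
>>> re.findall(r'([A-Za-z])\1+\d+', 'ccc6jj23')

The backreference `\1` re-matches whatever the first group consumed, character for character.
`findall` collects group 1 from each match (2 total).

['c', 'j']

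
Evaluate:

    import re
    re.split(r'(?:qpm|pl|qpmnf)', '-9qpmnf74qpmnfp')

Branches in `(...|...)` are attempted left-to-right; the first branch that allows the whole pattern to succeed is taken.
Matches to split on: at [2:5] → 'qpm'; at [9:12] → 'qpm'.
Each match becomes a cut point; 3 segments remain.

['-9', 'nf74', 'nfp']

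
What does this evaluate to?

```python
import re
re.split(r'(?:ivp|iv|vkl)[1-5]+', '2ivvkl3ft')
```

The string is cut at each match, leaving 2 pieces.

['2iv', 'ft']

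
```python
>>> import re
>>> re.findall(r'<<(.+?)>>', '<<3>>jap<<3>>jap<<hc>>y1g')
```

['3', '3', 'hc']

Walking the string: at [0:5] match '<<3>>', group 1 = '3'; at [8:13] match '<<3>>', group 1 = '3'; at [16:22] match '<<hc>>', group 1 = 'hc'.
With a single group, `findall` returns only what that group captured — 3 items.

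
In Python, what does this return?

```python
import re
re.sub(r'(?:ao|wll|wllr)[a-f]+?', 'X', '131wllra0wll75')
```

'131X0wll75'

Matches: at [3:8] → 'wllra'.
Each match is replaced by 'X'.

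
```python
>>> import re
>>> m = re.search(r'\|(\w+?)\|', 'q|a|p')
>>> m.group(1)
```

'a'

The match spans [1:4] → '|a|'.
Captured: group 1 = 'a'.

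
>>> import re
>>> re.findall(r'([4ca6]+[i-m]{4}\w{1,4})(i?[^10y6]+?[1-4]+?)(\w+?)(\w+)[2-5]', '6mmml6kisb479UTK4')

[('6mmml6kis', 'b4', '7', '9UTK')]

The `?` after the quantifier makes it lazy — it takes as little as possible before letting the rest of the pattern try.
`findall` packs the 4 group values into a tuple for every match.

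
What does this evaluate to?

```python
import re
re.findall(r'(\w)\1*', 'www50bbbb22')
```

The backreference `\1` re-matches whatever the first group consumed, character for character.
Scanning left to right: at [0:3] match 'www', group 1 = 'w'; at [3:4] match '5', group 1 = '5'; at [4:5] match '0', group 1 = '0'; at [5:9] match 'bbbb', group 1 = 'b'; at [9:11] match '22', group 1 = '2'.
One capturing group, so `findall` returns just the captured substring from each match — 5 in all.

['w', '5', '0', 'b', '2']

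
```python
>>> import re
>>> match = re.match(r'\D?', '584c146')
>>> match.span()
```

`re.match` won't scan ahead — the pattern has to work from the very first character.
The match spans [0:0] → ''.

(0, 0)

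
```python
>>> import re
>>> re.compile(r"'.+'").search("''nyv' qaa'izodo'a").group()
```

"''nyv' qaa'izodo'"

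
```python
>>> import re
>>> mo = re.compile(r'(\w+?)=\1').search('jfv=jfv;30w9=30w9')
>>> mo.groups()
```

After group 1 captures some text, `\1` only succeeds where that same text appears again.
`search` walks the string left to right and returns the first match it finds.
The match spans [0:7] → 'jfv=jfv'.
Captured: group 1 = 'jfv'.

('jfv',)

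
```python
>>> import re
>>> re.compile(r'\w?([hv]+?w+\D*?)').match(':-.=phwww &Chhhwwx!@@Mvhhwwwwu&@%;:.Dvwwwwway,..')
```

`match` is anchored at position 0; if the pattern doesn't fit there, it returns None.
Here the pattern fails at index 0, so the call returns None.

None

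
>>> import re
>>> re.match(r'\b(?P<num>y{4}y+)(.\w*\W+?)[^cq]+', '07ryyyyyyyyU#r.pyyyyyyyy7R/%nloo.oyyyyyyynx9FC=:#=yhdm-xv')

This matches a word boundary (`\b`, zero-width); then exactly 4 of the literal 'y', then one or more of a literal 'y' (captured as 'num'); then any character, then zero or more of a word character, then one or more of a non-word character (lazy) (captured); then one or more of any character except [cq].
With `match`, the pattern is implicitly anchored at the beginning.
Here position 0 doesn't satisfy it, so the call returns None.

None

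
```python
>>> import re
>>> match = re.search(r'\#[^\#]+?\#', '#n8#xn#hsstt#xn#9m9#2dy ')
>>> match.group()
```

The match spans [0:4] → '#n8#'.

'#n8#'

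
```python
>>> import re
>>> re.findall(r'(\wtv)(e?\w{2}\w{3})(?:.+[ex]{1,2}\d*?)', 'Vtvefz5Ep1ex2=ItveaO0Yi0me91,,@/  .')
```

Pattern: a word character, then the literal 'tv' (captured); then optionally a literal 'e', then exactly 2 of a word character, then exactly 3 of a word character (captured); then one or more of any character, then 1 to 2 of one of [ex], then zero or more of a digit (lazy) (non-capturing group).
Matches: at [0:26] match 'Vtvefz5Ep1ex2=ItveaO0Yi0me', groups = ('Vtv', 'efz5Ep').
2 groups means the one result is a tuple of 2 captured strings — 1 here.

[('Vtv', 'efz5Ep')]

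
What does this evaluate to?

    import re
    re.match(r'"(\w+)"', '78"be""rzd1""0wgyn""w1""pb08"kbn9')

None

`match` is anchored at position 0; if the pattern doesn't fit there, it returns None.
Here the string doesn't start with a match, so the call returns None.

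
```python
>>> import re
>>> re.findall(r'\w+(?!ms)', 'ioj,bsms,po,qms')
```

['ioj', 'bsms', 'po', 'qms']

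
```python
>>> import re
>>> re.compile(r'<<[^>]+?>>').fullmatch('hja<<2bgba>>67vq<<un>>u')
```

None

`re.fullmatch` is like wrapping the pattern in `^…$` (in single-line mode).
Here there's no way to consume every character, so the call returns None.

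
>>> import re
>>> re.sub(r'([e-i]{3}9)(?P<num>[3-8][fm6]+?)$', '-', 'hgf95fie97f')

'hgf95-'

This matches exactly 3 of a character in [e-i], then a literal '9' (captured); then a character in [3-8], then one or more of one of [fm6] (lazy) (captured as 'num'); then anchored at the end.
Each match is replaced by '-'.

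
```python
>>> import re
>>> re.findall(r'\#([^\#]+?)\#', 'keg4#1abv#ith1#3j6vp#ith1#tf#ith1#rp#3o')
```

['1abv', '3j6vp', 'tf', 'rp']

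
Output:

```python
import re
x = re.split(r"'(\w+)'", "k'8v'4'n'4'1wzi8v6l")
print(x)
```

Matches to split on: at [1:5] → "'8v'"; at [6:9] → "'n'".
The group in the pattern means `split` returns the separators' captures alongside the pieces.

['k', '8v', '4', 'n', "4'1wzi8v6l"]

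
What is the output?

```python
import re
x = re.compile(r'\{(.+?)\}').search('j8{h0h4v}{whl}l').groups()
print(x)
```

('h0h4v',)

The match spans [2:9] → '{h0h4v}'.
Captured: group 1 = 'h0h4v'.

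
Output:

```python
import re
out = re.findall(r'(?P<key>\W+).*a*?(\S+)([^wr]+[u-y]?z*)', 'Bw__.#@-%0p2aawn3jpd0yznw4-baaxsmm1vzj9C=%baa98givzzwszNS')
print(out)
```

[('.#@-%', 'N', 'S')]

The pattern matches one or more of a non-word character (captured as 'key'); then zero or more of any character, then zero or more of a literal 'a' (lazy); then one or more of a non-whitespace character (captured); then one or more of any character except [wr], then optionally a character in [u-y], then zero or more of a literal 'z' (captured).
Walking the string: at [4:57] match '.#@-%0p2aawn3jpd0yznw4-baaxsmm1vzj9C=%baa98givzzwszNS', groups = ('.#@-%', 'N', 'S').
With 3 capturing groups, `findall` returns a 3-tuple per match.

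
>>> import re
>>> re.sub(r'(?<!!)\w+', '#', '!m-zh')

'!m-#'

A negative assertion filters positions out without eating any characters.
Matches: at [3:5] → 'zh'.
Each match is replaced by '#'.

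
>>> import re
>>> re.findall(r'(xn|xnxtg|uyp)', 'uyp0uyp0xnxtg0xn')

['uyp', 'uyp', 'xn', 'xn']

Branches in `(...|...)` are attempted left-to-right; the first branch that allows the whole pattern to succeed is taken.
Because there's exactly one group, `findall` drops the full match and keeps group 1 from each hit.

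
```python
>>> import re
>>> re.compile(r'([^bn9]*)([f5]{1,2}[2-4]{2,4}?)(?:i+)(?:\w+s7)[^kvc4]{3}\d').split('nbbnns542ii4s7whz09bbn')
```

The group in the pattern means `split` returns the separators' captures alongside the pieces.

['nbbnn', 's', '542', '9bbn']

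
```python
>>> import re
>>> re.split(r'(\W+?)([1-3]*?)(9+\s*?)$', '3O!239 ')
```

['3O', '!', '23', '9 ', '']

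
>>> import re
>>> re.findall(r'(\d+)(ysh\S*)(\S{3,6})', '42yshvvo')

`findall` packs the 3 group values into a tuple for every match.

[('42', 'ysh', 'vvo')]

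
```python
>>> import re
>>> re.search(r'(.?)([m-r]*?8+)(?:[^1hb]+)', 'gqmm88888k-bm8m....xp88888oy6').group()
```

'gqmm88888k-'

The match spans [0:11] → 'gqmm88888k-'.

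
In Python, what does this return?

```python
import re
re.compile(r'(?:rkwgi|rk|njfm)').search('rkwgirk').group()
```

'rkwgi'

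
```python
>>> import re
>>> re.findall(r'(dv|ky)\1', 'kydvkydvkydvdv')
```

['dv']

`\1` is not a pattern — it's the concrete string captured by group 1, re-applied verbatim.
Walking the string: at [10:14] match 'dvdv', group 1 = 'dv'.
Because there's exactly one group, `findall` drops the full match and keeps group 1 from the one hit.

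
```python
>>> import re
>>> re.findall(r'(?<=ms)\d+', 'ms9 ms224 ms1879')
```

['9', '224', '1879']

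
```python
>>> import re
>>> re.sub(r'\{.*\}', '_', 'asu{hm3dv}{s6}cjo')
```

Matches: at [3:14] → '{hm3dv}{s6}'.
`sub` substitutes '_' at each match site.

'asu_cjo'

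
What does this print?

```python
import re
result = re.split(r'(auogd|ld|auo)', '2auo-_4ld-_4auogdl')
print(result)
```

The regex engine tests alternatives in the order written; an earlier branch that matches wins even if a later one would match more.
The group in the pattern means `split` returns the separators' captures alongside the pieces.

['2', 'auo', '-_4', 'ld', '-_4', 'auogd', 'l']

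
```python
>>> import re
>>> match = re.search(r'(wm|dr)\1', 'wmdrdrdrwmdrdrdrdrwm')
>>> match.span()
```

(2, 6)

After group 1 captures some text, `\1` only succeeds where that same text appears again.
The match spans [2:6] → 'drdr'.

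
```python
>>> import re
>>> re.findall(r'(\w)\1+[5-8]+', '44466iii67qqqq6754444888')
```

A backreference is literal: `\1` must see the identical characters the first group matched.
Scanning left to right: at [0:5] match '44466', group 1 = '4'; at [5:10] match 'iii67', group 1 = 'i'; at [10:17] match 'qqqq675', group 1 = 'q'; at [17:24] match '4444888', group 1 = '4'.
`findall` collects group 1 from each match (4 total).

['4', 'i', 'q', '4']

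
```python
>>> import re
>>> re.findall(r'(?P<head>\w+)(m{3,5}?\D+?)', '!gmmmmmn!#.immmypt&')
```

[('gmm', 'mmmn'), ('i', 'mmmy')]

Because the quantifier is non-greedy, it stops expanding at the earliest point where the rest of the pattern can succeed.
2 groups means each result is a tuple of 2 captured strings — 2 here.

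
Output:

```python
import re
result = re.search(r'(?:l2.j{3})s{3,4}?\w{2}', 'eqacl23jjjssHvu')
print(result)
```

None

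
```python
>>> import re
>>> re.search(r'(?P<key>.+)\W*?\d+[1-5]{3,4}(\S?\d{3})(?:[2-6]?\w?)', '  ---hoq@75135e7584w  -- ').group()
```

'  ---hoq@75135e7584w'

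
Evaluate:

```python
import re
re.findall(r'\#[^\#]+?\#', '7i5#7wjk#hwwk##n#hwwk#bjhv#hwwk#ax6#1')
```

['#7wjk#', '#n#', '#bjhv#', '#ax6#']

Walking the string: at [3:9] → '#7wjk#'; at [14:17] → '#n#'; at [21:27] → '#bjhv#'; at [31:36] → '#ax6#'.
With no groups in the pattern, `findall` gives back each whole match — 4 here.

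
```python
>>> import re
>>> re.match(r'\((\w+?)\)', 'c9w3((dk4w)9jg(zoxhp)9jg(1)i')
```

None

`match` is anchored at position 0; if the pattern doesn't fit there, it returns None.
Here the pattern fails at index 0, so the call returns None.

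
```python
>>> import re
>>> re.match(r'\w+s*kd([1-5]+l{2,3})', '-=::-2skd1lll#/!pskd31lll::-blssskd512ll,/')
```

None

Pattern: one or more of a word character, then zero or more of the literal 's', then the literal 'kd'; then one or more of a character in [1-5], then 2 to 3 of a literal 'l' (captured).
With `match`, the pattern is implicitly anchored at the beginning.
Here the string doesn't start with a match, so the call returns None.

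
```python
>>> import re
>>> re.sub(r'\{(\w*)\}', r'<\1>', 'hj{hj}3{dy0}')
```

'hj<hj>3<dy0>'

`\1` in the replacement pulls in group 1's text for each match.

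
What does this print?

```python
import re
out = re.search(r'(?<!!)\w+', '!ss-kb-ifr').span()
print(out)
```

(2, 3)

Because the assertion is negative and zero-width, positions next to the forbidden text are skipped.
`re.search` tries every starting position until one works.
The match spans [2:3] → 's'.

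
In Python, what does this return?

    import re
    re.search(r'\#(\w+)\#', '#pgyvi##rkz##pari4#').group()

'#pgyvi#'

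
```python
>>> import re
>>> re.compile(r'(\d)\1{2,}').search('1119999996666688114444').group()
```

'111'

`\1` is not a pattern — it's the concrete string captured by group 1, re-applied verbatim.
The match spans [0:3] → '111'.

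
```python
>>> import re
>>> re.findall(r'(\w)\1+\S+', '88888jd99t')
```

`\1` has to match the exact text group 1 already captured.
Because there's exactly one group, `findall` drops the full match and keeps group 1 from the one hit.

['8']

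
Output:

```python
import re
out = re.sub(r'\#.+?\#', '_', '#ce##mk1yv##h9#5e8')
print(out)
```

___5e8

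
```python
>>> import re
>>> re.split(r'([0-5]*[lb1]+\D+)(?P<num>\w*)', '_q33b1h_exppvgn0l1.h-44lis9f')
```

['_q', '33b1h_exppvgn', '0l1', '.h-', '44lis', '9f', '']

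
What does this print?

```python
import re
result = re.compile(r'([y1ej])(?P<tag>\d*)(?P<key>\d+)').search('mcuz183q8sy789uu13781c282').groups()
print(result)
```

('1', '8', '3')

This matches one of [y1ej] (captured); then zero or more of a digit (captured as 'tag'); then one or more of a digit (captured as 'key').
`re.search` scans for the first position where the pattern succeeds.
The match spans [4:7] → '183'.
Captured: group 1 = '1', group 2 = '8', group 3 = '3'.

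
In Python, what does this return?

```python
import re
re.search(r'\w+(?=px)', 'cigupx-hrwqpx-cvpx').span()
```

The positive lookaround only admits positions where the adjacent text matches; those characters stay outside the span.
Unlike `match`, `search` isn't anchored — it looks for the pattern anywhere in the string.
The match spans [0:4] → 'cigu'.

(0, 4)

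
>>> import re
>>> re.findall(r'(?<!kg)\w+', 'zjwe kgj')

A negative assertion filters positions out without eating any characters.
Scanning left to right: at [0:4] → 'zjwe'; at [5:8] → 'kgj'.
With no groups in the pattern, `findall` gives back each whole match — 2 here.

['zjwe', 'kgj']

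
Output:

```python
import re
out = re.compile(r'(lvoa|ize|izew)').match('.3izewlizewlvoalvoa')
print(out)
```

None

With `match`, the pattern is implicitly anchored at the beginning.
Here position 0 doesn't satisfy it, so the call returns None.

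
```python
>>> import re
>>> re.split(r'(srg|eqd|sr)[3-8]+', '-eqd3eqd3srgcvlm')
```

['-', 'eqd', '', 'eqd', 'srgcvlm']

Matches to split on: at [1:5] → 'eqd3'; at [5:9] → 'eqd3'.
`re.split` interleaves the captured-group text with the surrounding fragments.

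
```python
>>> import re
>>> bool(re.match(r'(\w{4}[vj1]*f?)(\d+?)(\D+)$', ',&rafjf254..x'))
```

With `match`, the pattern is implicitly anchored at the beginning.
Here the string doesn't start with a match, so the call returns None, and `bool(None)` is False.

False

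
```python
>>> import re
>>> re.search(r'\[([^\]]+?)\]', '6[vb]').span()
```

(1, 5)

The match spans [1:5] → '[vb]'.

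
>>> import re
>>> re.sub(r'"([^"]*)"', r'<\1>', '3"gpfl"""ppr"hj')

'3<gpfl><>ppr"hj'

Matches: at [1:7] → '"gpfl"'; at [7:9] → '""'.
The replacement refers to a captured group, so each match is rewritten using its own captured text.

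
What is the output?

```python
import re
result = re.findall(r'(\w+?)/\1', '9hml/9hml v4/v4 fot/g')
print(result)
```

`\1` has to match the exact text group 1 already captured.
Because there's exactly one group, `findall` drops the full match and keeps group 1 from each hit.

['9hml', 'v4']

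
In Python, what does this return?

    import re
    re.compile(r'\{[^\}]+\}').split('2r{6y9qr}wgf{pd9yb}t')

['2r', 'wgf', 't']

Splitting on the pattern gives 3 pieces.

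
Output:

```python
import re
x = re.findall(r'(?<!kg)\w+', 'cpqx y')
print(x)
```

The negative lookahead/lookbehind blocks any match where the forbidden context is present.
Walking the string: at [0:4] → 'cpqx'; at [5:6] → 'y'.
Since nothing is captured, `findall` lists the 2 matched substrings directly.

['cpqx', 'y']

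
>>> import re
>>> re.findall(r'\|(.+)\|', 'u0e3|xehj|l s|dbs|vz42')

['xehj|l s|dbs']

Scanning left to right: at [4:18] match '|xehj|l s|dbs|', group 1 = 'xehj|l s|dbs'.
Because there's exactly one group, `findall` drops the full match and keeps group 1 from the one hit.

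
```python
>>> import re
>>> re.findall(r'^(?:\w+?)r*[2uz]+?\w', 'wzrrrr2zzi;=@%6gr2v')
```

This matches anchored at the start of the string; then one or more of a word character (lazy) (non-capturing group); then zero or more of the literal 'r', then one or more of one of [2uz] (lazy), then a word character.
With the lazy modifier that quantifier settles for the fewest repetitions that let the rest of the pattern succeed (the atoms after it are unaffected and can still be greedy).
Walking the string: at [0:3] → 'wzr'.
`findall` yields the raw match text (1 of them) because the pattern has no groups.

['wzr']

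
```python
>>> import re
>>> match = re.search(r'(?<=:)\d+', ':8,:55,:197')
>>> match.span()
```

Because the assertion is zero-width, the text it checks is not consumed and won't appear in the result.
The match spans [1:2] → '8'.

(1, 2)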